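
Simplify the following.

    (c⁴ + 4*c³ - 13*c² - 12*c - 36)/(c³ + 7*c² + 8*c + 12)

c - 3

Factor: c⁴ + 4*c³ - 13*c² - 12*c - 36 = (c - 3)·(c² + c + 2)·(c + 6);  c³ + 7*c² + 8*c + 12 = (c² + c + 2)·(c + 6)
Cancel the common factors (c² + c + 2), (c + 6).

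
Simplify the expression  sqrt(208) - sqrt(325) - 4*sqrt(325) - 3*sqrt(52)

-27*sqrt(13)

sqrt(208) = 4*sqrt(13); sqrt(325) = 5*sqrt(13); 4*sqrt(325) = 20*sqrt(13); 3*sqrt(52) = 6*sqrt(13)
Combine: (4 - 5 - 20 - 6)·sqrt(13) = -27*sqrt(13)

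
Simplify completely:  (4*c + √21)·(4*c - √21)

Product of conjugates: (P+Q)(P-Q) = P^2 - Q^2.

16*c² - 21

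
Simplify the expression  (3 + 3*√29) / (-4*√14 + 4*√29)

(√14 + √29 + √406 + 29)/20

Multiply numerator and denominator by 4*√14 + 4*√29.
Denominator becomes 240; numerator becomes 12*√14 + 12*√29 + 12*√406 + 348.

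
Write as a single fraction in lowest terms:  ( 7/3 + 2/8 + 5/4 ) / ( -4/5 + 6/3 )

115/36

Numerator: 7/3 + 2/8 + 5/4 = 23/6
Denominator: -4/5 + 6/3 = 6/5
Divide: (23/6) · (5/6) = 115/36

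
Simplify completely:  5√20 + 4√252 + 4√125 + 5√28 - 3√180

12*√5 + 34*√7

5√20 = 10*√5; 4√252 = 24*√7; 4√125 = 20*√5; 5√28 = 10*√7; 3√180 = 18*√5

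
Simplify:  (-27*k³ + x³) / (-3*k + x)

x^3 - (3*k)^3 = (-3*k + x)(9*k² + 3*k*x + x²).

9*k² + 3*k*x + x²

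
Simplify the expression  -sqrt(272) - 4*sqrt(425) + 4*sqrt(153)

-12*sqrt(17)

sqrt(272) = 4*sqrt(17); 4*sqrt(425) = 20*sqrt(17); 4*sqrt(153) = 12*sqrt(17)
Combine: (-4 - 20 + 12)·sqrt(17) = -12*sqrt(17)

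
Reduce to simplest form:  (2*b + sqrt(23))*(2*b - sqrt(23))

4*b^2 - 23

(2*b)^2 - (sqrt(23))^2 = 4*b^2 - 23.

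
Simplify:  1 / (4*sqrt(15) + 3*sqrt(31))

Multiply numerator and denominator by -3*sqrt(31) + 4*sqrt(15).
Denominator becomes -39; numerator becomes -3*sqrt(31) + 4*sqrt(15).

(-4*sqrt(15) + 3*sqrt(31))/39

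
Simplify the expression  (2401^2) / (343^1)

7^5

2401^2 = 7^8; 343^1 = 7^3
Combine exponents: 7^5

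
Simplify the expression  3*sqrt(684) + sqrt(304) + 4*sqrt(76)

30*sqrt(19)

3*sqrt(684) = 18*sqrt(19); sqrt(304) = 4*sqrt(19); 4*sqrt(76) = 8*sqrt(19)
Combine: (18 + 4 + 8)·sqrt(19) = 30*sqrt(19)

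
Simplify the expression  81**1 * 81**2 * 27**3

3**21

81**1 = 3**4; 81**2 = 3**8; 27**3 = 3**9
Combine exponents: 3**21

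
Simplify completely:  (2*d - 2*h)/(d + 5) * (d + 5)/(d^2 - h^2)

2/(d + h)

Factor: 2*d - 2*h = 2*(d - h);  d^2 - h^2 = (d - h)*(d + h)
Cancel the common factors (d + 5), (d - h).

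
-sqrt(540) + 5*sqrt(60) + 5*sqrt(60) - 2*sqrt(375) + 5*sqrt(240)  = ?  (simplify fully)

sqrt(540) = 6*sqrt(15); 5*sqrt(60) = 10*sqrt(15); 5*sqrt(60) = 10*sqrt(15); 2*sqrt(375) = 10*sqrt(15); 5*sqrt(240) = 20*sqrt(15)
Combine: (-6 + 10 + 10 - 10 + 20)·sqrt(15) = 24*sqrt(15)

24*sqrt(15)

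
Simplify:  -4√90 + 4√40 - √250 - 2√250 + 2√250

-9*√10

4√90 = 12*√10; 4√40 = 8*√10; √250 = 5*√10; 2√250 = 10*√10; 2√250 = 10*√10
Combine: (-12 + 8 - 5 - 10 + 10)·√10 = -9*√10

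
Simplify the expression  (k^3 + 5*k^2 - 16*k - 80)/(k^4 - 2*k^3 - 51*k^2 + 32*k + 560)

Factor: k^3 + 5*k^2 - 16*k - 80 = (k - 4)*(k + 4)*(k + 5);  k^4 - 2*k^3 - 51*k^2 + 32*k + 560 = (k - 4)*(k + 4)*(k + 5)*(k - 7)
Cancel the common factors (k - 4), (k + 4), (k + 5).

1/(k - 7)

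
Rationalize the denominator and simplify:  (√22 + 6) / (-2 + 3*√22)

Multiply numerator and denominator by -3*√22 - 2.
Denominator becomes -194; numerator becomes -20*√22 - 78.

(39 + 10*√22)/97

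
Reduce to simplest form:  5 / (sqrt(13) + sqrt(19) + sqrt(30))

Group as (sqrt(13) + sqrt(19)) + sqrt(30); multiply by (sqrt(13) + sqrt(19)) - sqrt(30), then rationalise the remaining surd.

(-5*sqrt(7410) + 5*sqrt(30) + 60*sqrt(19) + 90*sqrt(13))/492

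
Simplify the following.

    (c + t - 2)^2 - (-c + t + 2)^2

Binomially expand both and collect terms in t, (c - 2).

4*t*(c - 2)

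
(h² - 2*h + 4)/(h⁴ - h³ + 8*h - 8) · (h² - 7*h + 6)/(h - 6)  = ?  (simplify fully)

1/(h + 2)

Factor: h⁴ - h³ + 8*h - 8 = (h + 2)·(h² - 2*h + 4)·(h - 1);  h² - 7*h + 6 = (h - 6)·(h - 1)
Cancel the common factors (h² - 2*h + 4), (h - 1), (h - 6).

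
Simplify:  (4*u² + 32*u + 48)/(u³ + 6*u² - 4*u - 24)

4/(u - 2)

Factor: 4*u² + 32*u + 48 = 4·(u + 2)·(u + 6);  u³ + 6*u² - 4*u - 24 = (u - 2)·(u + 2)·(u + 6)
Cancel the common factors (u + 2), (u + 6).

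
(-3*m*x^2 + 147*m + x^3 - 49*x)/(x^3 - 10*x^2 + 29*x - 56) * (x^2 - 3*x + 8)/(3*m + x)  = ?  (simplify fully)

(-3*m*x - 21*m + x^2 + 7*x)/(3*m + x)

Factor: -3*m*x^2 + 147*m + x^3 - 49*x = (-3*m + x)*(x - 7)*(x + 7);  x^3 - 10*x^2 + 29*x - 56 = (x^2 - 3*x + 8)*(x - 7)
Cancel the common factors (x^2 - 3*x + 8), (x - 7).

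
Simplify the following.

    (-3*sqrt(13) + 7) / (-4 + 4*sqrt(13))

(-8 + sqrt(13))/12

Multiply numerator and denominator by -4*sqrt(13) - 4.
Denominator becomes -192; numerator becomes -16*sqrt(13) + 128.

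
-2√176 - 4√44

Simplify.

-16*√11

2√176 = 8*√11; 4√44 = 8*√11
Combine: (-8 - 8)·√11 = -16*√11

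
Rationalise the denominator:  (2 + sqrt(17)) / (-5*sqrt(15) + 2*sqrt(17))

(-5*sqrt(255) - 10*sqrt(15) - 34 - 4*sqrt(17))/307

Multiply numerator and denominator by 2*sqrt(17) + 5*sqrt(15).
Denominator becomes -307; numerator becomes 4*sqrt(17) + 34 + 10*sqrt(15) + 5*sqrt(255).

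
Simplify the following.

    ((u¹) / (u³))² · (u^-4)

Inside the bracket: (u^-2)
Raise to the power 2: (u^-4)
Multiply by (u^-4): add exponents.

u^(-8)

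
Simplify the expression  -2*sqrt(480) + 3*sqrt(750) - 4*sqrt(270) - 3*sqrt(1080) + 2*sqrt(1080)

-11*sqrt(30)

2*sqrt(480) = 8*sqrt(30); 3*sqrt(750) = 15*sqrt(30); 4*sqrt(270) = 12*sqrt(30); 3*sqrt(1080) = 18*sqrt(30); 2*sqrt(1080) = 12*sqrt(30)
Combine: (-8 + 15 - 12 - 18 + 12)·sqrt(30) = -11*sqrt(30)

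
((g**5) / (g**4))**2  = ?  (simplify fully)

g**2

Inside the bracket: g**1
Raise to the power 2: g**2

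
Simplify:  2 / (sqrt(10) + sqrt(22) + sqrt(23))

Group as (sqrt(22) + sqrt(23)) + sqrt(10); multiply by (sqrt(22) + sqrt(23)) - sqrt(10), then rationalise the remaining surd.

(-8*sqrt(1265) + 18*sqrt(23) + 22*sqrt(22) + 70*sqrt(10))/799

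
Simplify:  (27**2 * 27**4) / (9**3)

27**2 = 3**6; 27**4 = 3**12; 9**3 = 3**6
Combine exponents: 3**12

3**12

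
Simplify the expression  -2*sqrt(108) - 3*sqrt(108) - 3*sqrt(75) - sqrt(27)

2*sqrt(108) = 12*sqrt(3); 3*sqrt(108) = 18*sqrt(3); 3*sqrt(75) = 15*sqrt(3); sqrt(27) = 3*sqrt(3)
Combine: (-12 - 18 - 15 - 3)·sqrt(3) = -48*sqrt(3)

-48*sqrt(3)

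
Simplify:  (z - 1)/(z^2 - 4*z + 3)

Factor: z^2 - 4*z + 3 = (z - 1)*(z - 3)
Cancel the common factor (z - 1).

1/(z - 3)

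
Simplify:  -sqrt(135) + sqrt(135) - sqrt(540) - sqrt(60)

-8*sqrt(15)

sqrt(135) = 3*sqrt(15); sqrt(135) = 3*sqrt(15); sqrt(540) = 6*sqrt(15); sqrt(60) = 2*sqrt(15)
Combine: (-3 + 3 - 6 - 2)·sqrt(15) = -8*sqrt(15)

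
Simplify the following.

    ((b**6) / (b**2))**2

Inside the bracket: b**4
Raise to the power 2: b**8

b**8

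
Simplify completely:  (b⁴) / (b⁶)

Quotient: (b^-2)

b^(-2)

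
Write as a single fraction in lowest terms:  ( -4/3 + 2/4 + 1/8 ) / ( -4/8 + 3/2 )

Numerator: -4/3 + 2/4 + 1/8 = -17/24
Denominator: -4/8 + 3/2 = 1
Divide: (-17/24) · (1) = -17/24

-17/24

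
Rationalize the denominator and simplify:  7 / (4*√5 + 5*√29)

(-28*√5 + 35*√29)/645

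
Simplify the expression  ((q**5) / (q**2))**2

Inside the bracket: q**3
Raise to the power 2: q**6

q**6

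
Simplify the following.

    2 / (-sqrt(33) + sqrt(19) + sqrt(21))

(-14*sqrt(33) + 62*sqrt(21) + 70*sqrt(19) + 12*sqrt(1463))/1547

Group as (sqrt(19) + sqrt(21)) - sqrt(33); multiply by (sqrt(19) + sqrt(21)) + sqrt(33), then rationalise the remaining surd.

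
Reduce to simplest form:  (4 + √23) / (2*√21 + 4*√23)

(-√483 - 4*√21 + 8*√23 + 46)/142

Multiply numerator and denominator by -2*√21 + 4*√23.
Denominator becomes 284; numerator becomes -2*√483 - 8*√21 + 16*√23 + 92.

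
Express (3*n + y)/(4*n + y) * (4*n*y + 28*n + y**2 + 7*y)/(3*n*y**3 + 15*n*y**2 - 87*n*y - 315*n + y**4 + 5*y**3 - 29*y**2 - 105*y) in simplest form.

1/(y**2 - 2*y - 15)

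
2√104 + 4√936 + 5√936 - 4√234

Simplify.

2√104 = 4*√26; 4√936 = 24*√26; 5√936 = 30*√26; 4√234 = 12*√26
Combine: (4 + 24 + 30 - 12)·√26 = 46*√26

46*√26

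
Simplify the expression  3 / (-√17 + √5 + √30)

Group as (√5 + √30) - √17; multiply by (√5 + √30) + √17, then rationalise the remaining surd.

(-9*√17 - 4*√30 + 21*√5 + 5*√102)/46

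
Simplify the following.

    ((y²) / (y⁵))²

y^(-6)

Inside the bracket: (y^-3)
Raise to the power 2: (y^-6)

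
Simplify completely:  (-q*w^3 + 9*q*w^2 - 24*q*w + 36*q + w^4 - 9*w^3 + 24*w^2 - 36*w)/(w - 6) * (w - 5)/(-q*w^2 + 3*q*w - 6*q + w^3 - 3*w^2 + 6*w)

Factor: -q*w^3 + 9*q*w^2 - 24*q*w + 36*q + w^4 - 9*w^3 + 24*w^2 - 36*w = (w - 6)*(-q + w)*(w^2 - 3*w + 6);  -q*w^2 + 3*q*w - 6*q + w^3 - 3*w^2 + 6*w = (-q + w)*(w^2 - 3*w + 6)
Cancel the common factors (w^2 - 3*w + 6), (-q + w), (w - 6).

w - 5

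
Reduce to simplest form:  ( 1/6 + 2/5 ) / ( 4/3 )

17/40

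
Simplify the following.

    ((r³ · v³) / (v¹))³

Inside the bracket: r³ · v²
Raise to the power 3: r⁹ · v⁶

r⁹*v⁶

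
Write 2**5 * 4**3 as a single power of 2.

2**11

2**5 = 2**5; 4**3 = 2**6
Combine exponents: 2**11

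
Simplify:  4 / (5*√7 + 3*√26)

(-20*√7 + 12*√26)/59

Multiply numerator and denominator by -5*√7 + 3*√26.
Denominator becomes 59; numerator becomes -20*√7 + 12*√26.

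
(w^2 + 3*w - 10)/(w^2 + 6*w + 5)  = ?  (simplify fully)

Factor: w^2 + 3*w - 10 = (w - 2)*(w + 5);  w^2 + 6*w + 5 = (w + 1)*(w + 5)
Cancel the common factor (w + 5).

(w - 2)/(w + 1)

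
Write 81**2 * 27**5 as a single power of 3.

3**23

81**2 = 3**8; 27**5 = 3**15
Combine exponents: 3**23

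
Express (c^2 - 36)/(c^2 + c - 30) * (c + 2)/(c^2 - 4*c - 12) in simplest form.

Factor: c^2 - 36 = (c + 6)*(c - 6);  c^2 + c - 30 = (c + 6)*(c - 5);  c^2 - 4*c - 12 = (c - 6)*(c + 2)
Cancel the common factors (c + 6), (c + 2), (c - 6).

1/(c - 5)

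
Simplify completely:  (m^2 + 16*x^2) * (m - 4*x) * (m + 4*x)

m^4 - 256*x^4

Pair the conjugate factors: (m+(4*x))(m-(4*x)) = m^2 - 16*x^2, then repeat with the next factor.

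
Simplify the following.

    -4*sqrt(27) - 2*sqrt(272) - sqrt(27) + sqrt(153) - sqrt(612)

-11*sqrt(17) - 15*sqrt(3)

4*sqrt(27) = 12*sqrt(3); 2*sqrt(272) = 8*sqrt(17); sqrt(27) = 3*sqrt(3); sqrt(153) = 3*sqrt(17); sqrt(612) = 6*sqrt(17)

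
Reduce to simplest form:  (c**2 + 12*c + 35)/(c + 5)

c + 7

Factor: c**2 + 12*c + 35 = (c + 7)*(c + 5)
Cancel the common factor (c + 5).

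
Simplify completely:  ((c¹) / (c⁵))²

Inside the bracket: (c^-4)
Raise to the power 2: (c^-8)

c^(-8)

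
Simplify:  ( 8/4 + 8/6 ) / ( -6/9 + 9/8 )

80/11

Numerator: 8/4 + 8/6 = 10/3
Denominator: -6/9 + 9/8 = 11/24
Divide: (10/3) · (24/11) = 80/11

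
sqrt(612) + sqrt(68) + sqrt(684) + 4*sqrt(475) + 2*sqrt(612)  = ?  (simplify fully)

sqrt(612) = 6*sqrt(17); sqrt(68) = 2*sqrt(17); sqrt(684) = 6*sqrt(19); 4*sqrt(475) = 20*sqrt(19); 2*sqrt(612) = 12*sqrt(17)

20*sqrt(17) + 26*sqrt(19)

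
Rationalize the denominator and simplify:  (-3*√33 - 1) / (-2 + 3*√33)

(-299 - 9*√33)/293

Multiply numerator and denominator by -3*√33 - 2.
Denominator becomes -293; numerator becomes 9*√33 + 299.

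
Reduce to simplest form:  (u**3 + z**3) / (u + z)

u**2 - u*z + z**2

z**3 + u**3 = (u + z)(u**2 - u*z + z**2).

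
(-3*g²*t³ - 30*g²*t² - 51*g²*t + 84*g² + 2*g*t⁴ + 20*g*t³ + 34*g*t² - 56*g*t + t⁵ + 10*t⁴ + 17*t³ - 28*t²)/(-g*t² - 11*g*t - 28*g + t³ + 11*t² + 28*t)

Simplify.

3*g*t - 3*g + t² - t

Factor: -3*g²*t³ - 30*g²*t² - 51*g²*t + 84*g² + 2*g*t⁴ + 20*g*t³ + 34*g*t² - 56*g*t + t⁵ + 10*t⁴ + 17*t³ - 28*t² = (t - 1)·(t + 7)·(-g + t)·(3*g + t)·(t + 4);  -g*t² - 11*g*t - 28*g + t³ + 11*t² + 28*t = (t + 7)·(t + 4)·(-g + t)
Cancel the common factors (-g + t), (t + 4), (t + 7).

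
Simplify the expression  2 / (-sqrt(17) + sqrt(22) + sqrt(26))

(-62*sqrt(17) + 26*sqrt(26) + 42*sqrt(22) + 8*sqrt(2431))/1327

Group as (sqrt(22) + sqrt(26)) - sqrt(17); multiply by (sqrt(22) + sqrt(26)) + sqrt(17), then rationalise the remaining surd.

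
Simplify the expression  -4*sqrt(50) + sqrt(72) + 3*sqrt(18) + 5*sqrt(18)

10*sqrt(2)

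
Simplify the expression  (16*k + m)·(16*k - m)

256*k² - m²

(16*k)^2 - (m)^2 = 256*k² - m².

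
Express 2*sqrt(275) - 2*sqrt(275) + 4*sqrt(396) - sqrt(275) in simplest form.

19*sqrt(11)

2*sqrt(275) = 10*sqrt(11); 2*sqrt(275) = 10*sqrt(11); 4*sqrt(396) = 24*sqrt(11); sqrt(275) = 5*sqrt(11)
Combine: (10 - 10 + 24 - 5)·sqrt(11) = 19*sqrt(11)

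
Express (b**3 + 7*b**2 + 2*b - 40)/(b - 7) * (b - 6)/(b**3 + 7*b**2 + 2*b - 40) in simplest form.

(b - 6)/(b - 7)

Factor: b**3 + 7*b**2 + 2*b - 40 = (b - 2)*(b + 5)*(b + 4);  b**3 + 7*b**2 + 2*b - 40 = (b + 5)*(b + 4)*(b - 2)
Cancel the common factors (b - 2), (b + 5), (b + 4).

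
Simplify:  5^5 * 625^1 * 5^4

5^5 = 5^5; 625^1 = 5^4; 5^4 = 5^4
Combine exponents: 5^13

5^13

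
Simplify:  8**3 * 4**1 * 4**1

2**13

8**3 = 2**9; 4**1 = 2**2; 4**1 = 2**2
Combine exponents: 2**13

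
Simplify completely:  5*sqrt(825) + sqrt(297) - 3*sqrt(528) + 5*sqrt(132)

26*sqrt(33)

5*sqrt(825) = 25*sqrt(33); sqrt(297) = 3*sqrt(33); 3*sqrt(528) = 12*sqrt(33); 5*sqrt(132) = 10*sqrt(33)
Combine: (25 + 3 - 12 + 10)·sqrt(33) = 26*sqrt(33)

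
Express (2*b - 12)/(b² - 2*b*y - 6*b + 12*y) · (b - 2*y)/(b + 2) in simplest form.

2/(b + 2)

Factor: 2*b - 12 = 2·(b - 6);  b² - 2*b*y - 6*b + 12*y = (b - 2*y)·(b - 6)
Cancel the common factors (b - 2*y), (b - 6).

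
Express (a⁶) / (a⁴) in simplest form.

a²

Quotient: a²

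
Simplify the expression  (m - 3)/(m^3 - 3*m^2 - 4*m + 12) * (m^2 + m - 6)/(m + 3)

Factor: m^3 - 3*m^2 - 4*m + 12 = (m + 2)*(m - 3)*(m - 2);  m^2 + m - 6 = (m + 3)*(m - 2)
Cancel the common factors (m - 2), (m + 3), (m - 3).

1/(m + 2)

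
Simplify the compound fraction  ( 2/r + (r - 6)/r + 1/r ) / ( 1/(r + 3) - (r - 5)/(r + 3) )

(-r² + 9)/(r² - 6*r)

Numerator: 2/r + (r - 6)/r + 1/r = (r - 3)/r
Denominator: 1/(r + 3) - (r - 5)/(r + 3) = (-r + 6)/(r + 3)
Divide: ((r - 3)/r) · ((r + 3)/(-r + 6)) = (-r² + 9)/(r² - 6*r)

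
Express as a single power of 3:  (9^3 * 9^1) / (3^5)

9^3 = 3^6; 9^1 = 3^2; 3^5 = 3^5
Combine exponents: 3^3

3^3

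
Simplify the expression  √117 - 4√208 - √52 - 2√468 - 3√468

-45*√13

√117 = 3*√13; 4√208 = 16*√13; √52 = 2*√13; 2√468 = 12*√13; 3√468 = 18*√13
Combine: (3 - 16 - 2 - 12 - 18)·√13 = -45*√13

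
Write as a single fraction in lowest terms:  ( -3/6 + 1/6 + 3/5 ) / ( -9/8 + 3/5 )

-32/63

Numerator: -3/6 + 1/6 + 3/5 = 4/15
Denominator: -9/8 + 3/5 = -21/40
Divide: (4/15) · (-40/21) = -32/63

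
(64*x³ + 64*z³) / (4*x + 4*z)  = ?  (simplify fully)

16*x² - 16*x*z + 16*z²

Apply the sum-of-cubes factorisation and cancel (4*x + 4*z).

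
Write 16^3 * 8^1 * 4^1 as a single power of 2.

2^17

16^3 = 2^12; 8^1 = 2^3; 4^1 = 2^2
Combine exponents: 2^17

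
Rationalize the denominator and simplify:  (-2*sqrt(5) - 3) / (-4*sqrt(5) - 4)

(sqrt(5) + 7)/16

Multiply numerator and denominator by -4 + 4*sqrt(5).
Denominator becomes -64; numerator becomes -28 - 4*sqrt(5).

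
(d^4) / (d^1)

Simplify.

Quotient: d^3

d^3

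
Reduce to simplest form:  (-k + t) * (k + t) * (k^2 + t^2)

Telescope via difference of squares: (t+k)(t-k) = -k^2 + t^2, then repeat with the next factor.

-k^4 + t^4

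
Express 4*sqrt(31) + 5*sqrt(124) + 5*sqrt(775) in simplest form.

4*sqrt(31) = 4*sqrt(31); 5*sqrt(124) = 10*sqrt(31); 5*sqrt(775) = 25*sqrt(31)
Combine: (4 + 10 + 25)·sqrt(31) = 39*sqrt(31)

39*sqrt(31)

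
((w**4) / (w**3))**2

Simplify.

w**2

Inside the bracket: w**1
Raise to the power 2: w**2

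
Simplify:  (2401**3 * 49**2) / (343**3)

2401**3 = 7**12; 49**2 = 7**4; 343**3 = 7**9
Combine exponents: 7**7

7**7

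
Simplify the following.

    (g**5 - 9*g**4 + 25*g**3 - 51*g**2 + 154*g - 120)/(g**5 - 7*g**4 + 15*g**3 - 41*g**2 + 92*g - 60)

Factor: g**5 - 9*g**4 + 25*g**3 - 51*g**2 + 154*g - 120 = (g - 5)*(g**2 + g + 6)*(g - 1)*(g - 4);  g**5 - 7*g**4 + 15*g**3 - 41*g**2 + 92*g - 60 = (g - 2)*(g - 5)*(g - 1)*(g**2 + g + 6)
Cancel the common factors (g**2 + g + 6), (g - 5), (g - 1).

(g - 4)/(g - 2)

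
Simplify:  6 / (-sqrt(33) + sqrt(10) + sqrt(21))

(3*sqrt(33) + 33*sqrt(21) + 66*sqrt(10) + 9*sqrt(770))/209

Group as (sqrt(10) + sqrt(21)) - sqrt(33); multiply by (sqrt(10) + sqrt(21)) + sqrt(33), then rationalise the remaining surd.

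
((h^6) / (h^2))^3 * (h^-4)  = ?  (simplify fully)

h^8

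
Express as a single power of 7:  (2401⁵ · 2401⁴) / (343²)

7^30

2401⁵ = 7^20; 2401⁴ = 7^16; 343² = 7^6
Combine exponents: 7^30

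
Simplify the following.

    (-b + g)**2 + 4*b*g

After expansion: b**2 + 2*b*g + g**2 — a perfect-square trinomial.

(b + g)**2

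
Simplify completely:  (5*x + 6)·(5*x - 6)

25*x² - 36

Product of conjugates: (P+Q)(P-Q) = P^2 - Q^2.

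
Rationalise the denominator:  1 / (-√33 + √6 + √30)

Group as (√6 + √30) - √33; multiply by (√6 + √30) + √33, then rationalise the remaining surd.

(-√33 + 3*√30 + 19*√6 + 4*√165)/237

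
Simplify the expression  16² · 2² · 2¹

16² = 2^8; 2² = 2^2; 2¹ = 2^1
Combine exponents: 2^11

2^11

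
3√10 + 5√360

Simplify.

3√10 = 3*√10; 5√360 = 30*√10
Combine: (3 + 30)·√10 = 33*√10

33*√10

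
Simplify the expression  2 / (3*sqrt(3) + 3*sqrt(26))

Multiply numerator and denominator by -3*sqrt(3) + 3*sqrt(26).
Denominator becomes 207; numerator becomes -6*sqrt(3) + 6*sqrt(26).

(-2*sqrt(3) + 2*sqrt(26))/69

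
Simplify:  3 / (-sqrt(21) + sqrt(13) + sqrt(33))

Group as (sqrt(13) + sqrt(33)) - sqrt(21); multiply by (sqrt(13) + sqrt(33)) + sqrt(21), then rationalise the remaining surd.

(-75*sqrt(21) + 3*sqrt(33) + 123*sqrt(13) + 18*sqrt(1001))/1091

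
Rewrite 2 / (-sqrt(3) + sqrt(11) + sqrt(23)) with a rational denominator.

(-62*sqrt(3) - 18*sqrt(23) + 30*sqrt(11) + 4*sqrt(759))/51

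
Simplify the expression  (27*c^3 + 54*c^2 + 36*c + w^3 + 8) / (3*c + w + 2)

w^3 + (3*c + 2)^3 = (3*c + w + 2)(9*c^2 - 3*c*w + 12*c + w^2 - 2*w + 4).

9*c^2 - 3*c*w + 12*c + w^2 - 2*w + 4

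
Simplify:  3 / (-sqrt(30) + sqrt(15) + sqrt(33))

(-3*sqrt(30) + 2*sqrt(33) + 8*sqrt(15) + 5*sqrt(66))/92

Group as (sqrt(15) + sqrt(33)) - sqrt(30); multiply by (sqrt(15) + sqrt(33)) + sqrt(30), then rationalise the remaining surd.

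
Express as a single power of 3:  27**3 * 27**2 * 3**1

3**16

27**3 = 3**9; 27**2 = 3**6; 3**1 = 3**1
Combine exponents: 3**16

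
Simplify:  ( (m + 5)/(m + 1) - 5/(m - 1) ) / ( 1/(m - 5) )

(m^3 - 6*m^2 - 5*m + 50)/(m^2 - 1)

Numerator: (m + 5)/(m + 1) - 5/(m - 1) = (m^2 - m - 10)/(m^2 - 1)
Denominator: 1/(m - 5) = 1/(m - 5)
Divide: ((m^2 - m - 10)/(m^2 - 1)) · (m - 5) = (m^3 - 6*m^2 - 5*m + 50)/(m^2 - 1)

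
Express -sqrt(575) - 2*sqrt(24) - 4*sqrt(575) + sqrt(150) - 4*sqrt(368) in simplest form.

sqrt(575) = 5*sqrt(23); 2*sqrt(24) = 4*sqrt(6); 4*sqrt(575) = 20*sqrt(23); sqrt(150) = 5*sqrt(6); 4*sqrt(368) = 16*sqrt(23)

-41*sqrt(23) + sqrt(6)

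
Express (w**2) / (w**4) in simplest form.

w**(-2)

Quotient: (w**-2)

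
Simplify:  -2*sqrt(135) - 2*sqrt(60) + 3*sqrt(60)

-4*sqrt(15)

2*sqrt(135) = 6*sqrt(15); 2*sqrt(60) = 4*sqrt(15); 3*sqrt(60) = 6*sqrt(15)
Combine: (-6 - 4 + 6)·sqrt(15) = -4*sqrt(15)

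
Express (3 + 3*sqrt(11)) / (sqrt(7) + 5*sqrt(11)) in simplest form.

(-3*sqrt(77) - 3*sqrt(7) + 15*sqrt(11) + 165)/268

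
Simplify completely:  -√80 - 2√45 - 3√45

√80 = 4*√5; 2√45 = 6*√5; 3√45 = 9*√5
Combine: (-4 - 6 - 9)·√5 = -19*√5

-19*√5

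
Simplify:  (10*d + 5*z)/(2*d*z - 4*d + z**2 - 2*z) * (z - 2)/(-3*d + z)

Factor: 10*d + 5*z = 5*(2*d + z);  2*d*z - 4*d + z**2 - 2*z = (2*d + z)*(z - 2)
Cancel the common factors (z - 2), (2*d + z).

5/(-3*d + z)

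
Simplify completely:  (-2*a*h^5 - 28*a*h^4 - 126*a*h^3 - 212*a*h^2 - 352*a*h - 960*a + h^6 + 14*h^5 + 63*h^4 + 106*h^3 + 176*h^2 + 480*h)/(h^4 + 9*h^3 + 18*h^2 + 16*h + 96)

-2*a*h - 10*a + h^2 + 5*h

Factor: -2*a*h^5 - 28*a*h^4 - 126*a*h^3 - 212*a*h^2 - 352*a*h - 960*a + h^6 + 14*h^5 + 63*h^4 + 106*h^3 + 176*h^2 + 480*h = (h^2 - h + 4)*(h + 5)*(h + 4)*(-2*a + h)*(h + 6);  h^4 + 9*h^3 + 18*h^2 + 16*h + 96 = (h + 4)*(h^2 - h + 4)*(h + 6)
Cancel the common factors (h^2 - h + 4), (h + 6), (h + 4).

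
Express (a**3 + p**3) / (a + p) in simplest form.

Apply the sum-of-cubes factorisation and cancel (a + p).

a**2 - a*p + p**2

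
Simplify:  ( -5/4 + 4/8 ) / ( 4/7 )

Numerator: -5/4 + 4/8 = -3/4
Denominator: 4/7 = 4/7
Divide: (-3/4) · (7/4) = -21/16

-21/16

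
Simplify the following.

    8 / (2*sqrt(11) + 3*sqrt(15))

Multiply numerator and denominator by -3*sqrt(15) + 2*sqrt(11).
Denominator becomes -91; numerator becomes -24*sqrt(15) + 16*sqrt(11).

(-16*sqrt(11) + 24*sqrt(15))/91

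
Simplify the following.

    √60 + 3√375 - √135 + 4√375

√60 = 2*√15; 3√375 = 15*√15; √135 = 3*√15; 4√375 = 20*√15
Combine: (2 + 15 - 3 + 20)·√15 = 34*√15

34*√15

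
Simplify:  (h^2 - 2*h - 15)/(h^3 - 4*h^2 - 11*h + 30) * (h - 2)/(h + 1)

1/(h + 1)

Factor: h^2 - 2*h - 15 = (h + 3)*(h - 5);  h^3 - 4*h^2 - 11*h + 30 = (h + 3)*(h - 5)*(h - 2)
Cancel the common factors (h - 2), (h - 5), (h + 3).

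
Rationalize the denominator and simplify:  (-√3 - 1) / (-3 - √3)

Multiply numerator and denominator by -3 + √3.
Denominator becomes 6; numerator becomes 2*√3.

√3/3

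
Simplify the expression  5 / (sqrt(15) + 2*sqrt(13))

(-5*sqrt(15) + 10*sqrt(13))/37

Multiply numerator and denominator by -sqrt(15) + 2*sqrt(13).
Denominator becomes 37; numerator becomes -5*sqrt(15) + 10*sqrt(13).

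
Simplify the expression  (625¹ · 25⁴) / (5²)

5^10

625¹ = 5^4; 25⁴ = 5^8; 5² = 5^2
Combine exponents: 5^10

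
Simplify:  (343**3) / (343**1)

343**3 = 7**9; 343**1 = 7**3
Combine exponents: 7**6

7**6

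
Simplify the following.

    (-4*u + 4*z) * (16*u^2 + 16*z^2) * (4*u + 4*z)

-256*u^4 + 256*z^4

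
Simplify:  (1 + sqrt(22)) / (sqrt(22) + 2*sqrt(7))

(-22 - sqrt(22) + 2*sqrt(7) + 2*sqrt(154))/6

Multiply numerator and denominator by -2*sqrt(7) + sqrt(22).
Denominator becomes -6; numerator becomes -2*sqrt(154) - 2*sqrt(7) + sqrt(22) + 22.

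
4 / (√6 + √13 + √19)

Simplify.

Group as (√13 + √19) + √6; multiply by (√13 + √19) - √6, then rationalise the remaining surd.

(-√1482 + 6*√13 + 13*√6)/39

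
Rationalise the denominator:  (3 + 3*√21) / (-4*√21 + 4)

Multiply numerator and denominator by 4 + 4*√21.
Denominator becomes -320; numerator becomes 24*√21 + 264.

(-33 - 3*√21)/40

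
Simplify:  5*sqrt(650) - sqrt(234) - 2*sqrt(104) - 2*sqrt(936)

5*sqrt(650) = 25*sqrt(26); sqrt(234) = 3*sqrt(26); 2*sqrt(104) = 4*sqrt(26); 2*sqrt(936) = 12*sqrt(26)
Combine: (25 - 3 - 4 - 12)·sqrt(26) = 6*sqrt(26)

6*sqrt(26)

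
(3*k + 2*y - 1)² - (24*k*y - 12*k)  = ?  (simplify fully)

After expansion: 9*k² - 12*k*y + 6*k + 4*y² - 4*y + 1 — a perfect-square trinomial.

(3*k - 2*y + 1)²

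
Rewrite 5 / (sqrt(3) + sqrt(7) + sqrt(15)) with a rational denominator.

(-30*sqrt(35) - 25*sqrt(15) + 55*sqrt(7) + 95*sqrt(3))/59

Group as (sqrt(3) + sqrt(7)) + sqrt(15); multiply by (sqrt(3) + sqrt(7)) - sqrt(15), then rationalise the remaining surd.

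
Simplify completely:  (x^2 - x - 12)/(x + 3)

Factor: x^2 - x - 12 = (x + 3)*(x - 4)
Cancel the common factor (x + 3).

x - 4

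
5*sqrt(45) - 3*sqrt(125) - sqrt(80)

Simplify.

5*sqrt(45) = 15*sqrt(5); 3*sqrt(125) = 15*sqrt(5); sqrt(80) = 4*sqrt(5)
Combine: (15 - 15 - 4)·sqrt(5) = -4*sqrt(5)

-4*sqrt(5)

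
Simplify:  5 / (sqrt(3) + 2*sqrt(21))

(-5*sqrt(3) + 10*sqrt(21))/81

Multiply numerator and denominator by -2*sqrt(21) + sqrt(3).
Denominator becomes -81; numerator becomes -10*sqrt(21) + 5*sqrt(3).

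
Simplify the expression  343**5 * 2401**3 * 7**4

343**5 = 7**15; 2401**3 = 7**12; 7**4 = 7**4
Combine exponents: 7**31

7**31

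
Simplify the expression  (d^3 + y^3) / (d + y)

Apply the sum-of-cubes factorisation and cancel (d + y).

d^2 - d*y + y^2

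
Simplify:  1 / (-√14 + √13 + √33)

(-16*√14 - 3*√33 + 17*√13 + √6006)/346

Group as (√13 + √33) - √14; multiply by (√13 + √33) + √14, then rationalise the remaining surd.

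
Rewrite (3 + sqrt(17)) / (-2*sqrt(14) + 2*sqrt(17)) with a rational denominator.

(3*sqrt(14) + 3*sqrt(17) + sqrt(238) + 17)/6

Multiply numerator and denominator by 2*sqrt(14) + 2*sqrt(17).
Denominator becomes 12; numerator becomes 6*sqrt(14) + 6*sqrt(17) + 2*sqrt(238) + 34.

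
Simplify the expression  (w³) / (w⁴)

1/w

Quotient: (w^-1)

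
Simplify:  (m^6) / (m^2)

m^4

Quotient: m^4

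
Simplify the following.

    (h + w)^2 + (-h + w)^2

Only the even-power cross terms survive.

2*h^2 + 2*w^2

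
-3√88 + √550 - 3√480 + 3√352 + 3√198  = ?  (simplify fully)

-12*√30 + 20*√22

3√88 = 6*√22; √550 = 5*√22; 3√480 = 12*√30; 3√352 = 12*√22; 3√198 = 9*√22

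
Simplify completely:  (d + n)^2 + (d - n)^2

2*d^2 + 2*n^2

Binomially expand both and collect terms in d, n.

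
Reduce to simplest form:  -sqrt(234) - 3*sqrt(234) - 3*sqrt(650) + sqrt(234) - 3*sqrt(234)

-33*sqrt(26)

sqrt(234) = 3*sqrt(26); 3*sqrt(234) = 9*sqrt(26); 3*sqrt(650) = 15*sqrt(26); sqrt(234) = 3*sqrt(26); 3*sqrt(234) = 9*sqrt(26)
Combine: (-3 - 9 - 15 + 3 - 9)·sqrt(26) = -33*sqrt(26)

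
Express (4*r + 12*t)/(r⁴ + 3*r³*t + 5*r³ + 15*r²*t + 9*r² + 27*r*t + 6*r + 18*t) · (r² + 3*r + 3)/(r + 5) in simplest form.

4/(r² + 7*r + 10)

Factor: 4*r + 12*t = 4·(r + 3*t);  r⁴ + 3*r³*t + 5*r³ + 15*r²*t + 9*r² + 27*r*t + 6*r + 18*t = (r + 3*t)·(r + 2)·(r² + 3*r + 3)
Cancel the common factors (r² + 3*r + 3), (r + 3*t).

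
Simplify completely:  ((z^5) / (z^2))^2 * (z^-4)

z^2

Inside the bracket: z^3
Raise to the power 2: z^6
Multiply by (z^-4): add exponents.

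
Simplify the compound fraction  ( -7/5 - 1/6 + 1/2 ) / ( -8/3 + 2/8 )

64/145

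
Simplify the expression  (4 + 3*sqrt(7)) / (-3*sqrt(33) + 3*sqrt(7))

(-3*sqrt(231) - 4*sqrt(33) - 21 - 4*sqrt(7))/78

Multiply numerator and denominator by 3*sqrt(7) + 3*sqrt(33).
Denominator becomes -234; numerator becomes 12*sqrt(7) + 63 + 12*sqrt(33) + 9*sqrt(231).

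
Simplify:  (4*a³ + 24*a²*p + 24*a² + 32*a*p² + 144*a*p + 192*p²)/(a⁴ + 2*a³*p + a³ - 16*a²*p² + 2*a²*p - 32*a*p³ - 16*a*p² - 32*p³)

(-4*a - 24)/(-a² + 4*a*p - a + 4*p)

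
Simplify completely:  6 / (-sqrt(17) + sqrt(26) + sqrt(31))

(-60*sqrt(17) + 18*sqrt(31) + 33*sqrt(26) + 3*sqrt(13702))/406

Group as (sqrt(26) + sqrt(31)) - sqrt(17); multiply by (sqrt(26) + sqrt(31)) + sqrt(17), then rationalise the remaining surd.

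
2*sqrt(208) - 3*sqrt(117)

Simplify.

2*sqrt(208) = 8*sqrt(13); 3*sqrt(117) = 9*sqrt(13)
Combine: (8 - 9)·sqrt(13) = -sqrt(13)

-sqrt(13)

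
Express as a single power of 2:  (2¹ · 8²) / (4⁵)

2¹ = 2^1; 8² = 2^6; 4⁵ = 2^10
Combine exponents: 2^(-3)

2^(-3)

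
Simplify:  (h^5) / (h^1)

h^4

Quotient: h^4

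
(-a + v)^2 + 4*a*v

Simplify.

Expanding gives a^2 + 2*a*v + v^2, a perfect square.

(a + v)^2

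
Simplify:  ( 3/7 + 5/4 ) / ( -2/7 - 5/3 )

-141/164

Numerator: 3/7 + 5/4 = 47/28
Denominator: -2/7 - 5/3 = -41/21
Divide: (47/28) · (-21/41) = -141/164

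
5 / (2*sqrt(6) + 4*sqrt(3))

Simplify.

Multiply numerator and denominator by -4*sqrt(3) + 2*sqrt(6).
Denominator becomes -24; numerator becomes -20*sqrt(3) + 10*sqrt(6).

(-5*sqrt(6) + 10*sqrt(3))/12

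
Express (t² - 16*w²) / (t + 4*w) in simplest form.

Difference of squares: factor out (t + 4*w).

t - 4*w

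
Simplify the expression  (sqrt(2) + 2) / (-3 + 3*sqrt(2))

Multiply numerator and denominator by -3*sqrt(2) - 3.
Denominator becomes -9; numerator becomes -9*sqrt(2) - 12.

(4 + 3*sqrt(2))/3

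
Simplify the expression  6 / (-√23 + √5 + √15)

(6*√23 + 26*√15 + 66*√5 + 20*√69)/97

Group as (√5 + √15) - √23; multiply by (√5 + √15) + √23, then rationalise the remaining surd.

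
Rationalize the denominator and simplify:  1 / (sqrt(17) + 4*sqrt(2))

Multiply numerator and denominator by -sqrt(17) + 4*sqrt(2).
Denominator becomes 15; numerator becomes -sqrt(17) + 4*sqrt(2).

(-sqrt(17) + 4*sqrt(2))/15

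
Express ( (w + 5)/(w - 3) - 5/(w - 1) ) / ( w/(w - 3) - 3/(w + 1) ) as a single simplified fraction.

Numerator: (w + 5)/(w - 3) - 5/(w - 1) = (w**2 - w + 10)/(w**2 - 4*w + 3)
Denominator: w/(w - 3) - 3/(w + 1) = (w**2 - 2*w + 9)/(w**2 - 2*w - 3)
Divide: ((w**2 - w + 10)/(w**2 - 4*w + 3)) · ((w**2 - 2*w - 3)/(w**2 - 2*w + 9)) = (w**3 + 9*w + 10)/(w**3 - 3*w**2 + 11*w - 9)

(w**3 + 9*w + 10)/(w**3 - 3*w**2 + 11*w - 9)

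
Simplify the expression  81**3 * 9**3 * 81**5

81**3 = 3**12; 9**3 = 3**6; 81**5 = 3**20
Combine exponents: 3**38

3**38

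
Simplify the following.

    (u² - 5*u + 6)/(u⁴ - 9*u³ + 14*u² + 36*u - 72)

1/(u² - 4*u - 12)

Factor: u² - 5*u + 6 = (u - 3)·(u - 2);  u⁴ - 9*u³ + 14*u² + 36*u - 72 = (u - 3)·(u - 6)·(u + 2)·(u - 2)
Cancel the common factors (u - 2), (u - 3).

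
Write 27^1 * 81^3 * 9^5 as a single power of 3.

27^1 = 3^3; 81^3 = 3^12; 9^5 = 3^10
Combine exponents: 3^25

3^25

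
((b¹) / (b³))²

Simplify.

b^(-4)

Inside the bracket: (b^-2)
Raise to the power 2: (b^-4)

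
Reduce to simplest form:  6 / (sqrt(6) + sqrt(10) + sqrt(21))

Group as (sqrt(6) + sqrt(10)) + sqrt(21); multiply by (sqrt(6) + sqrt(10)) - sqrt(21), then rationalise the remaining surd.

(-72*sqrt(35) - 30*sqrt(21) + 102*sqrt(10) + 150*sqrt(6))/215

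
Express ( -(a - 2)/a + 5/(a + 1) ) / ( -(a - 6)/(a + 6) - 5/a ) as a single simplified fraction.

Numerator: -(a - 2)/a + 5/(a + 1) = (-a^2 + 6*a + 2)/(a^2 + a)
Denominator: -(a - 6)/(a + 6) - 5/a = (-a^2 + a - 30)/(a^2 + 6*a)
Divide: ((-a^2 + 6*a + 2)/(a^2 + a)) · ((a^2 + 6*a)/(-a^2 + a - 30)) = (a^3 - 38*a - 12)/(a^3 + 29*a + 30)

(a^3 - 38*a - 12)/(a^3 + 29*a + 30)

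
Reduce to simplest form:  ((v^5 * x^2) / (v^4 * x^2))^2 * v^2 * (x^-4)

Inside the bracket: v^1
Raise to the power 2: v^2
Multiply by v^2 * (x^-4): add exponents.

v^4/x^4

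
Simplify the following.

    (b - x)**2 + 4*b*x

(b + x)**2

Expand the square and combine the 4*b*x term.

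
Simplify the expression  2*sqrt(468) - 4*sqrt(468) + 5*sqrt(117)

3*sqrt(13)

2*sqrt(468) = 12*sqrt(13); 4*sqrt(468) = 24*sqrt(13); 5*sqrt(117) = 15*sqrt(13)
Combine: (12 - 24 + 15)·sqrt(13) = 3*sqrt(13)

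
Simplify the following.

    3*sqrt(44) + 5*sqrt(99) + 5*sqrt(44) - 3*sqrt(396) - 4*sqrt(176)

-3*sqrt(11)

3*sqrt(44) = 6*sqrt(11); 5*sqrt(99) = 15*sqrt(11); 5*sqrt(44) = 10*sqrt(11); 3*sqrt(396) = 18*sqrt(11); 4*sqrt(176) = 16*sqrt(11)
Combine: (6 + 15 + 10 - 18 - 16)·sqrt(11) = -3*sqrt(11)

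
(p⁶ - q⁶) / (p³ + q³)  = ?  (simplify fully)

p³ - q³

Factor p^6 - q^6 and cancel (p³ + q³).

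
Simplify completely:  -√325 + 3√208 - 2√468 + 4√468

19*√13

√325 = 5*√13; 3√208 = 12*√13; 2√468 = 12*√13; 4√468 = 24*√13
Combine: (-5 + 12 - 12 + 24)·√13 = 19*√13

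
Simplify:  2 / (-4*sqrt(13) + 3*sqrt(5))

(-8*sqrt(13) - 6*sqrt(5))/163

Multiply numerator and denominator by 3*sqrt(5) + 4*sqrt(13).
Denominator becomes -163; numerator becomes 6*sqrt(5) + 8*sqrt(13).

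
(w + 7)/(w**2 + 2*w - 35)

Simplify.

Factor: w**2 + 2*w - 35 = (w - 5)*(w + 7)
Cancel the common factor (w + 7).

1/(w - 5)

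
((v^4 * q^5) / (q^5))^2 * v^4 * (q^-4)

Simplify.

Inside the bracket: v^4
Raise to the power 2: v^8
Multiply by v^4 * (q^-4): add exponents.

v^12/q^4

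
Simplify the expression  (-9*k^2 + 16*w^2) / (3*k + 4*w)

-3*k + 4*w

Difference of squares: factor out (3*k + 4*w).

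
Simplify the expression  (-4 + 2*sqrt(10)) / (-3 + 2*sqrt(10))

(-2*sqrt(10) + 28)/31

Multiply numerator and denominator by -2*sqrt(10) - 3.
Denominator becomes -31; numerator becomes -28 + 2*sqrt(10).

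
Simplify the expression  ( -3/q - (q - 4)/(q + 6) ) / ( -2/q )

(q² - q + 18)/(2*q + 12)

Numerator: -3/q - (q - 4)/(q + 6) = (-q² + q - 18)/(q² + 6*q)
Denominator: -2/q = -2/q
Divide: ((-q² + q - 18)/(q² + 6*q)) · (-q/2) = (q² - q + 18)/(2*q + 12)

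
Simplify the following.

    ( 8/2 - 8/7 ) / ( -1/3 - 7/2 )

-120/161

Numerator: 8/2 - 8/7 = 20/7
Denominator: -1/3 - 7/2 = -23/6
Divide: (20/7) · (-6/23) = -120/161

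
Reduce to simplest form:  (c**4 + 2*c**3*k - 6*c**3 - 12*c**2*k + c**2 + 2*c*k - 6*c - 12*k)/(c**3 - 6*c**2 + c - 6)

c + 2*k

Factor: c**4 + 2*c**3*k - 6*c**3 - 12*c**2*k + c**2 + 2*c*k - 6*c - 12*k = (c + 2*k)*(c - 6)*(c**2 + 1);  c**3 - 6*c**2 + c - 6 = (c**2 + 1)*(c - 6)
Cancel the common factors (c**2 + 1), (c - 6).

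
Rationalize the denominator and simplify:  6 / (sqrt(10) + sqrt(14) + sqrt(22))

(-6*sqrt(770) + 3*sqrt(22) + 27*sqrt(14) + 39*sqrt(10))/139

Group as (sqrt(14) + sqrt(22)) + sqrt(10); multiply by (sqrt(14) + sqrt(22)) - sqrt(10), then rationalise the remaining surd.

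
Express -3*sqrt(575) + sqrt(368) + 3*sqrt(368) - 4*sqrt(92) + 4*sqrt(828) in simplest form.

3*sqrt(575) = 15*sqrt(23); sqrt(368) = 4*sqrt(23); 3*sqrt(368) = 12*sqrt(23); 4*sqrt(92) = 8*sqrt(23); 4*sqrt(828) = 24*sqrt(23)
Combine: (-15 + 4 + 12 - 8 + 24)·sqrt(23) = 17*sqrt(23)

17*sqrt(23)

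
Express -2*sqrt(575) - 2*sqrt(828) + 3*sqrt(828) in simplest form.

2*sqrt(575) = 10*sqrt(23); 2*sqrt(828) = 12*sqrt(23); 3*sqrt(828) = 18*sqrt(23)
Combine: (-10 - 12 + 18)·sqrt(23) = -4*sqrt(23)

-4*sqrt(23)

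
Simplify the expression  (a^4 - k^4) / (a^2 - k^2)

a^2 + k^2

a^4 - k^4 factors as (a - k)*(a + k)*(a^2 + k^2).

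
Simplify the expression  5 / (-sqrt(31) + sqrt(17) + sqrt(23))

(-45*sqrt(31) + 125*sqrt(23) + 185*sqrt(17) + 10*sqrt(12121))/1483

Group as (sqrt(17) + sqrt(23)) - sqrt(31); multiply by (sqrt(17) + sqrt(23)) + sqrt(31), then rationalise the remaining surd.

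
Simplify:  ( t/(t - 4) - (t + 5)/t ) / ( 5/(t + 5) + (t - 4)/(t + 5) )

(-t^2 + 15*t + 100)/(t^3 - 3*t^2 - 4*t)

Numerator: t/(t - 4) - (t + 5)/t = (-t + 20)/(t^2 - 4*t)
Denominator: 5/(t + 5) + (t - 4)/(t + 5) = (t + 1)/(t + 5)
Divide: ((-t + 20)/(t^2 - 4*t)) · ((t + 5)/(t + 1)) = (-t^2 + 15*t + 100)/(t^3 - 3*t^2 - 4*t)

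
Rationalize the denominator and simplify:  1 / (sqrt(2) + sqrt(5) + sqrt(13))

(-sqrt(130) - 3*sqrt(13) + 5*sqrt(5) + 8*sqrt(2))/2

Group as (sqrt(2) + sqrt(5)) + sqrt(13); multiply by (sqrt(2) + sqrt(5)) - sqrt(13), then rationalise the remaining surd.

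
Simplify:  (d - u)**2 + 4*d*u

Expanding gives d**2 + 2*d*u + u**2, a perfect square.

(d + u)**2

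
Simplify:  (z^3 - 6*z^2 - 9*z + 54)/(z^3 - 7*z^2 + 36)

Factor: z^3 - 6*z^2 - 9*z + 54 = (z - 3)*(z - 6)*(z + 3);  z^3 - 7*z^2 + 36 = (z - 6)*(z - 3)*(z + 2)
Cancel the common factors (z - 6), (z - 3).

(z + 3)/(z + 2)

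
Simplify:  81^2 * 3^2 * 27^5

81^2 = 3^8; 3^2 = 3^2; 27^5 = 3^15
Combine exponents: 3^25

3^25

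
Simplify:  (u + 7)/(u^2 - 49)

Factor: u^2 - 49 = (u - 7)*(u + 7)
Cancel the common factor (u + 7).

1/(u - 7)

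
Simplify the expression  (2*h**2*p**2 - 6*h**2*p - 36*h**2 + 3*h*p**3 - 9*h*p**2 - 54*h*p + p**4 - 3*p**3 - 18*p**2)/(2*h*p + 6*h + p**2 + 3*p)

h*p - 6*h + p**2 - 6*p

Factor: 2*h**2*p**2 - 6*h**2*p - 36*h**2 + 3*h*p**3 - 9*h*p**2 - 54*h*p + p**4 - 3*p**3 - 18*p**2 = (p + 3)*(p - 6)*(h + p)*(2*h + p);  2*h*p + 6*h + p**2 + 3*p = (p + 3)*(2*h + p)
Cancel the common factors (2*h + p), (p + 3).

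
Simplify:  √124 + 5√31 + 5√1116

37*√31

√124 = 2*√31; 5√31 = 5*√31; 5√1116 = 30*√31
Combine: (2 + 5 + 30)·√31 = 37*√31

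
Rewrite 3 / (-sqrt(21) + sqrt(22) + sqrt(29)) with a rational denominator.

Group as (sqrt(22) + sqrt(29)) - sqrt(21); multiply by (sqrt(22) + sqrt(29)) + sqrt(21), then rationalise the remaining surd.

(-45*sqrt(21) + 21*sqrt(29) + 42*sqrt(22) + 3*sqrt(13398))/826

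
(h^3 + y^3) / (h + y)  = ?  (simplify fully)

Apply the sum-of-cubes factorisation and cancel (h + y).

h^2 - h*y + y^2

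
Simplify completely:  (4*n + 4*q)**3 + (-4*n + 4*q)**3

128*q*(3*n**2 + q**2)

Binomially expand both and collect terms in (4*q), (4*n).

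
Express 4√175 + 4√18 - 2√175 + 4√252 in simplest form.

4√175 = 20*√7; 4√18 = 12*√2; 2√175 = 10*√7; 4√252 = 24*√7

12*√2 + 34*√7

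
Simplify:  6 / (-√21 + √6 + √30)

Group as (√6 + √30) - √21; multiply by (√6 + √30) + √21, then rationalise the remaining surd.

(-10*√21 - 2*√30 + 30*√6 + 8*√105)/55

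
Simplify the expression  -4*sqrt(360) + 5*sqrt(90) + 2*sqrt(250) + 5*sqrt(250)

4*sqrt(360) = 24*sqrt(10); 5*sqrt(90) = 15*sqrt(10); 2*sqrt(250) = 10*sqrt(10); 5*sqrt(250) = 25*sqrt(10)
Combine: (-24 + 15 + 10 + 25)·sqrt(10) = 26*sqrt(10)

26*sqrt(10)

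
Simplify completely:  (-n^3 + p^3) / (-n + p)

n^2 + n*p + p^2

Factor as (a-b)(a^2+ab+b^2) with a=p, b=n.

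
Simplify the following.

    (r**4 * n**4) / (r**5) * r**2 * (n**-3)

Quotient: (r**-1) * n**4
Multiply by r**2 * (n**-3): add exponents.

n*r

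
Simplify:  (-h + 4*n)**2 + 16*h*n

(h + 4*n)**2

Expand the square and combine the 16*h*n term.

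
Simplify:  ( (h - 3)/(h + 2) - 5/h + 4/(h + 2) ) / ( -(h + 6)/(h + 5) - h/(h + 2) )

Numerator: (h - 3)/(h + 2) - 5/h + 4/(h + 2) = (h**2 - 4*h - 10)/(h**2 + 2*h)
Denominator: -(h + 6)/(h + 5) - h/(h + 2) = (-2*h**2 - 13*h - 12)/(h**2 + 7*h + 10)
Divide: ((h**2 - 4*h - 10)/(h**2 + 2*h)) · ((h**2 + 7*h + 10)/(-2*h**2 - 13*h - 12)) = (-h**3 - h**2 + 30*h + 50)/(2*h**3 + 13*h**2 + 12*h)

(-h**3 - h**2 + 30*h + 50)/(2*h**3 + 13*h**2 + 12*h)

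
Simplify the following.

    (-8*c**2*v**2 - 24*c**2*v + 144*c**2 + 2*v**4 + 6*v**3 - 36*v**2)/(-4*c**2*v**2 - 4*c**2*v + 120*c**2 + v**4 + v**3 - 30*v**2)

Factor: -8*c**2*v**2 - 24*c**2*v + 144*c**2 + 2*v**4 + 6*v**3 - 36*v**2 = 2*(-2*c + v)*(v - 3)*(2*c + v)*(v + 6);  -4*c**2*v**2 - 4*c**2*v + 120*c**2 + v**4 + v**3 - 30*v**2 = (v - 5)*(2*c + v)*(v + 6)*(-2*c + v)
Cancel the common factors (-2*c + v), (v + 6), (2*c + v).

(2*v - 6)/(v - 5)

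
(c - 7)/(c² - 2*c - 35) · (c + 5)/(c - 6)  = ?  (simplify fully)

Factor: c² - 2*c - 35 = (c + 5)·(c - 7)
Cancel the common factors (c - 7), (c + 5).

1/(c - 6)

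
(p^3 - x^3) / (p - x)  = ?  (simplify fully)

Factor as (a-b)(a^2+ab+b^2) with a=p, b=x.

p^2 + p*x + x^2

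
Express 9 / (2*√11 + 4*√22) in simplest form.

(-9*√11 + 18*√22)/154

Multiply numerator and denominator by -4*√22 + 2*√11.
Denominator becomes -308; numerator becomes -36*√22 + 18*√11.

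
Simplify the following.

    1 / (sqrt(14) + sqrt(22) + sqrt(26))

Group as (sqrt(14) + sqrt(26)) + sqrt(22); multiply by (sqrt(14) + sqrt(26)) - sqrt(22), then rationalise the remaining surd.

(-2*sqrt(2002) + 5*sqrt(26) + 9*sqrt(22) + 17*sqrt(14))/566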